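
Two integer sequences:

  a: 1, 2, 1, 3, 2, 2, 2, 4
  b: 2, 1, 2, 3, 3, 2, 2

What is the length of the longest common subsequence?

Taking 1 at a[1]=b[2]; then 2 at a[2]=b[3]; then 3 at a[4]=b[5]; then 2 at a[6]=b[6]; then 2 at a[7]=b[7] gives a common subsequence of length 5. dp[8][7] = 5 confirms this is the maximum.

5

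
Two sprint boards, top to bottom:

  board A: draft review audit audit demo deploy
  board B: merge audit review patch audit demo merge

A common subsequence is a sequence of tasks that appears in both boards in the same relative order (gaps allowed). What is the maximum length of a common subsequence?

Match review (board A #2, board B #3) → audit (board A #4, board B #5) → demo (board A #5, board B #6) — 3 tasks in the same relative order in both. The LCS DP gives dp[6][7] = 3, so this is optimal.

3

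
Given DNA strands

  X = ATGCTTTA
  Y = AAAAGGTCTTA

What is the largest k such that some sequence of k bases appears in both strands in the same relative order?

Let dp[i][j] be the LCS length of the first i bases of X and the first j bases of Y. dp[i][j] = dp[i-1][j-1]+1 when the i-th and j-th bases match, else max(dp[i-1][j], dp[i][j-1]).
    ·  A  A  A  A  G  G  T  C  T  T  A
 ·  0  0  0  0  0  0  0  0  0  0  0  0
 A  0  1  1  1  1  1  1  1  1  1  1  1
 T  0  1  1  1  1  1  1  2  2  2  2  2
 G  0  1  1  1  1  2  2  2  2  2  2  2
 C  0  1  1  1  1  2  2  2  3  3  3  3
 T  0  1  1  1  1  2  2  3  3  4  4  4
 T  0  1  1  1  1  2  2  3  3  4  5  5
 T  0  1  1  1  1  2  2  3  3  4  5  5
 A  0  1  2  2  2  2  2  3  3  4  5  6
dp[8][11] = 6. One LCS (by backtracking along matches): ATCTTA.

6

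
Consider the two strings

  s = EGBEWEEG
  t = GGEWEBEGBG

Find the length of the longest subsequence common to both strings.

Match G [2,2] → E [4,3] → W [5,4] → E [6,5] → E [7,7] → G [8,10] — 6 characters in the same relative order in both. dp[8][10] = 6 confirms this is the maximum.

6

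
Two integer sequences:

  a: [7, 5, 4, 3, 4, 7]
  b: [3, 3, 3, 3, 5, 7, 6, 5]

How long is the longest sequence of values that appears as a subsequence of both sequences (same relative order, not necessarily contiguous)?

Let dp[i][j] be the LCS length of the first i values of a and the first j values of b. dp[i][j] = dp[i-1][j-1]+1 when the i-th and j-th values match, else max(dp[i-1][j], dp[i][j-1]).
    ·  3  3  3  3  5  7  6  5
 ·  0  0  0  0  0  0  0  0  0
 7  0  0  0  0  0  0  1  1  1
 5  0  0  0  0  0  1  1  1  2
 4  0  0  0  0  0  1  1  1  2
 3  0  1  1  1  1  1  1  1  2
 4  0  1  1  1  1  1  1  1  2
 7  0  1  1  1  1  1  2  2  2
dp[6][8] = 2. One LCS (by backtracking along matches): 7, 5.

2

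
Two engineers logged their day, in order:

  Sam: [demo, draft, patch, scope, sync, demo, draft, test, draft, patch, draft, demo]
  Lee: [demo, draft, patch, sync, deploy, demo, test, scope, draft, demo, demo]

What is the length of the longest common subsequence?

Taking demo at Sam[1]=Lee[1]; then draft at Sam[2]=Lee[2]; then patch at Sam[3]=Lee[3]; then sync at Sam[5]=Lee[4]; then demo at Sam[6]=Lee[6]; then test at Sam[8]=Lee[7]; then draft at Sam[9]=Lee[9]; then demo at Sam[12]=Lee[11] gives a common subsequence of length 8. The LCS DP gives dp[12][11] = 8, so this is optimal.

8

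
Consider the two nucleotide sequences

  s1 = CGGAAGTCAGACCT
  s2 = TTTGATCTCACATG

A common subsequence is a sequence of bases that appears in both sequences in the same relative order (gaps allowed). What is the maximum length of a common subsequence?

Match G at s1[3]=s2[4]; then A at s1[4]=s2[5]; then T at s1[7]=s2[8]; then C at s1[8]=s2[9]; then A at s1[9]=s2[10]; then A at s1[11]=s2[12]; then T at s1[14]=s2[13] — 7 bases in the same relative order in both. Since dp[14][14] = 7, nothing longer is possible.

7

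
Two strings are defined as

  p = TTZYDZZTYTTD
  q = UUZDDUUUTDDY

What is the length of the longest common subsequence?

4

Pick Z at p[3]=q[3], then D at p[5]=q[5], then T at p[8]=q[9], then Y at p[9]=q[12]; all 4 characters appear in both, in order. dp[12][12] = 4 confirms this is the maximum.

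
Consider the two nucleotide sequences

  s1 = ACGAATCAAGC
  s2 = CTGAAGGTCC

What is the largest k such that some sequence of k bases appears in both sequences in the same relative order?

Let dp[i][j] be the LCS length of the first i bases of s1 and the first j bases of s2. dp[i][j] = dp[i-1][j-1]+1 when the i-th and j-th bases match, else max(dp[i-1][j], dp[i][j-1]).
    ·  C  T  G  A  A  G  G  T  C  C
 ·  0  0  0  0  0  0  0  0  0  0  0
 A  0  0  0  0  1  1  1  1  1  1  1
 C  0  1  1  1  1  1  1  1  1  2  2
 G  0  1  1  2  2  2  2  2  2  2  2
 A  0  1  1  2  3  3  3  3  3  3  3
 A  0  1  1  2  3  4  4  4  4  4  4
 T  0  1  2  2  3  4  4  4  5  5  5
 C  0  1  2  2  3  4  4  4  5  6  6
 A  0  1  2  2  3  4  4  4  5  6  6
 A  0  1  2  2  3  4  4  4  5  6  6
 G  0  1  2  3  3  4  5  5  5  6  6
 C  0  1  2  3  3  4  5  5  5  6  7
dp[11][10] = 7. One LCS (by backtracking along matches): CGAATCC.

7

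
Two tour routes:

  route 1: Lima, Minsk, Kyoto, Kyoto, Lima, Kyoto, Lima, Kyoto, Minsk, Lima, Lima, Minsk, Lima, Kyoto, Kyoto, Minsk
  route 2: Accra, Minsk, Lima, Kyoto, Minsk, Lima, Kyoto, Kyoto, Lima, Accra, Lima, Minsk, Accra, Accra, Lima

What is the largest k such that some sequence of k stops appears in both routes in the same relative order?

Pick Lima (route 1 #1, route 2 #3), then Minsk (route 1 #2, route 2 #5), then Lima (route 1 #5, route 2 #6), then Kyoto (route 1 #6, route 2 #7), then Kyoto (route 1 #8, route 2 #8), then Lima (route 1 #10, route 2 #9), then Lima (route 1 #11, route 2 #11), then Minsk (route 1 #12, route 2 #12), then Lima (route 1 #13, route 2 #15); all 9 stops appear in both, in order. Since dp[16][15] = 9, nothing longer is possible.

9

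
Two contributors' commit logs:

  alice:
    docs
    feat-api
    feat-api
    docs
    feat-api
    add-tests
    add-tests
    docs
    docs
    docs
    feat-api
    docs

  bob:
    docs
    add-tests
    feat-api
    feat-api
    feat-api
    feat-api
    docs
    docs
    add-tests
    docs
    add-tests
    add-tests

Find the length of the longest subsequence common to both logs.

Pick docs at alice[1]=bob[1] → feat-api at alice[2]=bob[4] → feat-api at alice[3]=bob[5] → feat-api at alice[5]=bob[6] → docs at alice[8]=bob[7] → docs at alice[9]=bob[8] → docs at alice[10]=bob[10]; all 7 commits appear in both, in order, and the DP table's final entry dp[12][12] is also 7, so no common subsequence is longer.

7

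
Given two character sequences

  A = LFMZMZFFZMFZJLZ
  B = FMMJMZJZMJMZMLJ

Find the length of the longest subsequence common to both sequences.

8

Pick F [2,1]; then M [3,3]; then M [5,5]; then Z [6,6]; then Z [9,8]; then M [10,11]; then Z [12,12]; then J [13,15]; all 8 characters appear in both, in order. Since dp[15][15] = 8, nothing longer is possible.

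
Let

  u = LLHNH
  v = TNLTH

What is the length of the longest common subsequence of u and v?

2

Pick L (u #1, v #3), H (u #5, v #5); all 2 characters appear in both, in order, and the DP table's final entry dp[5][5] is also 2, so no common subsequence is longer.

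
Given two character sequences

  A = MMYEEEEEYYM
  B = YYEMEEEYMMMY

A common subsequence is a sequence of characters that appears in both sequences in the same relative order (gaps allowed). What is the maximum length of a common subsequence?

One common subsequence of length 7: Y at A[3]=B[2] → E at A[4]=B[3] → E at A[6]=B[5] → E at A[7]=B[6] → E at A[8]=B[7] → Y at A[9]=B[8] → Y at A[10]=B[12], and the DP table's final entry dp[11][12] is also 7, so no common subsequence is longer.

7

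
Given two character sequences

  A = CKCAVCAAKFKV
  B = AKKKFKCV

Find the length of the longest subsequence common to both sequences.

5

Let dp[i][j] be the LCS length of the first i characters of A and the first j characters of B. dp[i][j] = dp[i-1][j-1]+1 when the i-th and j-th characters match, else max(dp[i-1][j], dp[i][j-1]).
    ·  A  K  K  K  F  K  C  V
 ·  0  0  0  0  0  0  0  0  0
 C  0  0  0  0  0  0  0  1  1
 K  0  0  1  1  1  1  1  1  1
 C  0  0  1  1  1  1  1  2  2
 A  0  1  1  1  1  1  1  2  2
 V  0  1  1  1  1  1  1  2  3
 C  0  1  1  1  1  1  1  2  3
 A  0  1  1  1  1  1  1  2  3
 A  0  1  1  1  1  1  1  2  3
 K  0  1  2  2  2  2  2  2  3
 F  0  1  2  2  2  3  3  3  3
 K  0  1  2  3  3  3  4  4  4
 V  0  1  2  3  3  3  4  4  5
dp[12][8] = 5. One LCS (by backtracking along matches): KKFKV.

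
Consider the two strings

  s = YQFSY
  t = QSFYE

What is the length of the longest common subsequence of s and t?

Match Q at s[2]=t[1], then F at s[3]=t[3], then Y at s[5]=t[4] — 3 characters in the same relative order in both. The LCS DP gives dp[5][5] = 3, so this is optimal.

3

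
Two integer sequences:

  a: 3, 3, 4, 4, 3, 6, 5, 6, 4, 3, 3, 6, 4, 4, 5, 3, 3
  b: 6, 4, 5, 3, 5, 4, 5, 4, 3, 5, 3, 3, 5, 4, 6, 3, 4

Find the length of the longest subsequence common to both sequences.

9

Taking 3 [1,4], then 4 [3,6], then 4 [4,8], then 3 [5,9], then 5 [7,10], then 3 [10,11], then 3 [11,12], then 6 [12,15], then 4 [14,17] gives a common subsequence of length 9. dp[17][17] = 9 confirms this is the maximum.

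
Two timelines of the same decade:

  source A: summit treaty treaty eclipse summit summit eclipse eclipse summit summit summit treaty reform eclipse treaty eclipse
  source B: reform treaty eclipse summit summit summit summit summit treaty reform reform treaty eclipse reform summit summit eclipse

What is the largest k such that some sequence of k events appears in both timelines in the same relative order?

11

Taking treaty at source A[3]=source B[2], then eclipse at source A[4]=source B[3], then summit at source A[5]=source B[4], then summit at source A[6]=source B[5], then summit at source A[9]=source B[6], then summit at source A[10]=source B[7], then summit at source A[11]=source B[8], then treaty at source A[12]=source B[9], then reform at source A[13]=source B[11], then eclipse at source A[14]=source B[13], then eclipse at source A[16]=source B[17] gives a common subsequence of length 11. dp[16][17] = 11 confirms this is the maximum.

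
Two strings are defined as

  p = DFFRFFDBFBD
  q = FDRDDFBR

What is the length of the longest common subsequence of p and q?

5

One common subsequence of length 5: D (p #1, q #2), then R (p #4, q #3), then D (p #7, q #5), then F (p #9, q #6), then B (p #10, q #7), and the DP table's final entry dp[11][8] is also 5, so no common subsequence is longer.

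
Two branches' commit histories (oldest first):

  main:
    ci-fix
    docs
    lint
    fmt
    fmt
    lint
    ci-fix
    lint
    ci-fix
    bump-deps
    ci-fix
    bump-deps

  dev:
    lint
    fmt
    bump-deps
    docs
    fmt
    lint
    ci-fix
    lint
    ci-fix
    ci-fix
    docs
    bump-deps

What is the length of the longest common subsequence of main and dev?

Taking lint at main[3]=dev[1] → fmt at main[4]=dev[2] → fmt at main[5]=dev[5] → lint at main[6]=dev[6] → ci-fix at main[7]=dev[7] → lint at main[8]=dev[8] → ci-fix at main[9]=dev[9] → ci-fix at main[11]=dev[10] → bump-deps at main[12]=dev[12] gives a common subsequence of length 9. dp[12][12] = 9 confirms this is the maximum.

9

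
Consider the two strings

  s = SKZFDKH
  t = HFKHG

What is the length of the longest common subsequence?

3

Let dp[i][j] be the LCS length of the first i characters of s and the first j characters of t. dp[i][j] = dp[i-1][j-1]+1 when the i-th and j-th characters match, else max(dp[i-1][j], dp[i][j-1]).
    ·  H  F  K  H  G
 ·  0  0  0  0  0  0
 S  0  0  0  0  0  0
 K  0  0  0  1  1  1
 Z  0  0  0  1  1  1
 F  0  0  1  1  1  1
 D  0  0  1  1  1  1
 K  0  0  1  2  2  2
 H  0  1  1  2  3  3
dp[7][5] = 3. One LCS (by backtracking along matches): FKH.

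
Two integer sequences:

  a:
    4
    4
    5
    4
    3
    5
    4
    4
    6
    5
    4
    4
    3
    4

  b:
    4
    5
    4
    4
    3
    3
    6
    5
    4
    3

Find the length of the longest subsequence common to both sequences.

8

One common subsequence of length 8: 4 at a[1]=b[1], 4 at a[2]=b[3], 4 at a[4]=b[4], 3 at a[5]=b[6], 6 at a[9]=b[7], 5 at a[10]=b[8], 4 at a[12]=b[9], 3 at a[13]=b[10]. dp[14][10] = 8 confirms this is the maximum.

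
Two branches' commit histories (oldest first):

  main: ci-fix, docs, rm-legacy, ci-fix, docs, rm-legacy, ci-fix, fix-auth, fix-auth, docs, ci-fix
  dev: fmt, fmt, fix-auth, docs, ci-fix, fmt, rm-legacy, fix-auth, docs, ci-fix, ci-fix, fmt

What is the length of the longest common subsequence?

Match docs [2,4] → ci-fix [4,5] → rm-legacy [6,7] → fix-auth [9,8] → docs [10,9] → ci-fix [11,11] — 6 commits in the same relative order in both. dp[11][12] = 6 confirms this is the maximum.

6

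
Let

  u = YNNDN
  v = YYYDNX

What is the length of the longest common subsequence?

One common subsequence of length 3: Y [1,3], D [4,4], N [5,5], and the DP table's final entry dp[5][6] is also 3, so no common subsequence is longer.

3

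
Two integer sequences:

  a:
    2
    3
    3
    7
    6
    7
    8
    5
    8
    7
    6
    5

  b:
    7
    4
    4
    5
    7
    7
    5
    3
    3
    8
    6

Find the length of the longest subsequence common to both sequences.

Let dp[i][j] be the LCS length of the first i values of a and the first j values of b. dp[i][j] = dp[i-1][j-1]+1 when the i-th and j-th values match, else max(dp[i-1][j], dp[i][j-1]).
    ·  7  4  4  5  7  7  5  3  3  8  6
 ·  0  0  0  0  0  0  0  0  0  0  0  0
 2  0  0  0  0  0  0  0  0  0  0  0  0
 3  0  0  0  0  0  0  0  0  1  1  1  1
 3  0  0  0  0  0  0  0  0  1  2  2  2
 7  0  1  1  1  1  1  1  1  1  2  2  2
 6  0  1  1  1  1  1  1  1  1  2  2  3
 7  0  1  1  1  1  2  2  2  2  2  2  3
 8  0  1  1  1  1  2  2  2  2  2  3  3
 5  0  1  1  1  2  2  2  3  3  3  3  3
 8  0  1  1  1  2  2  2  3  3  3  4  4
 7  0  1  1  1  2  3  3  3  3  3  4  4
 6  0  1  1  1  2  3  3  3  3  3  4  5
 5  0  1  1  1  2  3  3  4  4  4  4  5
dp[12][11] = 5. One LCS (by backtracking along matches): 7, 7, 5, 8, 6.

5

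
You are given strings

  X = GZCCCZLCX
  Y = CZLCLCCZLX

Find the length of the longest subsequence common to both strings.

7

Let dp[i][j] be the LCS length of the first i characters of X and the first j characters of Y. dp[i][j] = dp[i-1][j-1]+1 when the i-th and j-th characters match, else max(dp[i-1][j], dp[i][j-1]).
    ·  C  Z  L  C  L  C  C  Z  L  X
 ·  0  0  0  0  0  0  0  0  0  0  0
 G  0  0  0  0  0  0  0  0  0  0  0
 Z  0  0  1  1  1  1  1  1  1  1  1
 C  0  1  1  1  2  2  2  2  2  2  2
 C  0  1  1  1  2  2  3  3  3  3  3
 C  0  1  1  1  2  2  3  4  4  4  4
 Z  0  1  2  2  2  2  3  4  5  5  5
 L  0  1  2  3  3  3  3  4  5  6  6
 C  0  1  2  3  4  4  4  4  5  6  6
 X  0  1  2  3  4  4  4  4  5  6  7
dp[9][10] = 7. One LCS (by backtracking along matches): ZCCCZLX.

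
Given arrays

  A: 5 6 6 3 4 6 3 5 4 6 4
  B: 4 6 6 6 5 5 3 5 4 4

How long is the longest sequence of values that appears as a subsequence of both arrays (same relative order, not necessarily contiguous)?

Let dp[i][j] be the LCS length of the first i values of A and the first j values of B. dp[i][j] = dp[i-1][j-1]+1 when the i-th and j-th values match, else max(dp[i-1][j], dp[i][j-1]).
    ·  4  6  6  6  5  5  3  5  4  4
 ·  0  0  0  0  0  0  0  0  0  0  0
 5  0  0  0  0  0  1  1  1  1  1  1
 6  0  0  1  1  1  1  1  1  1  1  1
 6  0  0  1  2  2  2  2  2  2  2  2
 3  0  0  1  2  2  2  2  3  3  3  3
 4  0  1  1  2  2  2  2  3  3  4  4
 6  0  1  2  2  3  3  3  3  3  4  4
 3  0  1  2  2  3  3  3  4  4  4  4
 5  0  1  2  2  3  4  4  4  5  5  5
 4  0  1  2  2  3  4  4  4  5  6  6
 6  0  1  2  3  3  4  4  4  5  6  6
 4  0  1  2  3  3  4  4  4  5  6  7
dp[11][10] = 7. One LCS (by backtracking along matches): 6, 6, 6, 3, 5, 4, 4.

7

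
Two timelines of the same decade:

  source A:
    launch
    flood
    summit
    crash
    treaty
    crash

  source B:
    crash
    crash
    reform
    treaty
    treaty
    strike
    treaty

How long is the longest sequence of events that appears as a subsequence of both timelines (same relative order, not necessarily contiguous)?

2

One common subsequence of length 2: crash (source A #4, source B #2) → treaty (source A #5, source B #7), and the DP table's final entry dp[6][7] is also 2, so no common subsequence is longer.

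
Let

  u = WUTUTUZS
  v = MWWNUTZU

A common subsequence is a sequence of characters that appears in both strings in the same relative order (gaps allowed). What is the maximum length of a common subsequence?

4

Let dp[i][j] be the LCS length of the first i characters of u and the first j characters of v. dp[i][j] = dp[i-1][j-1]+1 when the i-th and j-th characters match, else max(dp[i-1][j], dp[i][j-1]).
    ·  M  W  W  N  U  T  Z  U
 ·  0  0  0  0  0  0  0  0  0
 W  0  0  1  1  1  1  1  1  1
 U  0  0  1  1  1  2  2  2  2
 T  0  0  1  1  1  2  3  3  3
 U  0  0  1  1  1  2  3  3  4
 T  0  0  1  1  1  2  3  3  4
 U  0  0  1  1  1  2  3  3  4
 Z  0  0  1  1  1  2  3  4  4
 S  0  0  1  1  1  2  3  4  4
dp[8][8] = 4. One LCS (by backtracking along matches): WUTU.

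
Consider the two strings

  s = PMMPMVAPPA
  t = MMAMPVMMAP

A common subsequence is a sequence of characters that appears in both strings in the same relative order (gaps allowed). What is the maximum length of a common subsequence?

6

One common subsequence of length 6: M [2,2], then M [3,4], then P [4,5], then M [5,8], then A [7,9], then P [9,10]. Since dp[10][10] = 6, nothing longer is possible.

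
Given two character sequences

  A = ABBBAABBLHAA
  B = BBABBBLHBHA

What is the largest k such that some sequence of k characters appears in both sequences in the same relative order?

One common subsequence of length 8: B [2,1]; then B [3,2]; then B [4,4]; then B [7,5]; then B [8,6]; then L [9,7]; then H [10,10]; then A [12,11]. The LCS DP gives dp[12][11] = 8, so this is optimal.

8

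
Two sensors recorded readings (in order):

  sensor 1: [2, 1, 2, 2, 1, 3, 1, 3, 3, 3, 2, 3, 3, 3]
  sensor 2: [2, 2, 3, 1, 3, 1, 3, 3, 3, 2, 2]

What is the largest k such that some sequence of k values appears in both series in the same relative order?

9

Match 2 [1,1], then 2 [3,2], then 1 [5,4], then 3 [6,5], then 1 [7,6], then 3 [8,7], then 3 [9,8], then 3 [10,9], then 2 [11,11] — 9 values in the same relative order in both. Since dp[14][11] = 9, nothing longer is possible.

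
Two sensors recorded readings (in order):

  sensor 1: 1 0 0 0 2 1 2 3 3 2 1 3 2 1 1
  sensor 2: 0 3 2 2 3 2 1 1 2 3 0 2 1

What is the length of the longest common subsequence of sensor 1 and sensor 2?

9

One common subsequence of length 9: 0 at sensor 1[2]=sensor 2[1], 2 at sensor 1[5]=sensor 2[3], 2 at sensor 1[7]=sensor 2[4], 3 at sensor 1[9]=sensor 2[5], 2 at sensor 1[10]=sensor 2[6], 1 at sensor 1[11]=sensor 2[8], 3 at sensor 1[12]=sensor 2[10], 2 at sensor 1[13]=sensor 2[12], 1 at sensor 1[15]=sensor 2[13], and the DP table's final entry dp[15][13] is also 9, so no common subsequence is longer.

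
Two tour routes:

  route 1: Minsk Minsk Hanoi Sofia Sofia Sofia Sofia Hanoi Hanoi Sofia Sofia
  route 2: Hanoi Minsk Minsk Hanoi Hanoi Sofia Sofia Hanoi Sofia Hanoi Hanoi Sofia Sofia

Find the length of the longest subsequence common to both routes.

10

Match Minsk at route 1[1]=route 2[2]; then Minsk at route 1[2]=route 2[3]; then Hanoi at route 1[3]=route 2[5]; then Sofia at route 1[4]=route 2[6]; then Sofia at route 1[5]=route 2[7]; then Sofia at route 1[7]=route 2[9]; then Hanoi at route 1[8]=route 2[10]; then Hanoi at route 1[9]=route 2[11]; then Sofia at route 1[10]=route 2[12]; then Sofia at route 1[11]=route 2[13] — 10 stops in the same relative order in both. dp[11][13] = 10 confirms this is the maximum.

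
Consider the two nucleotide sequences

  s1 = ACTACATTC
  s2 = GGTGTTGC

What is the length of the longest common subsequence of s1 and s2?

Let dp[i][j] be the LCS length of the first i bases of s1 and the first j bases of s2. dp[i][j] = dp[i-1][j-1]+1 when the i-th and j-th bases match, else max(dp[i-1][j], dp[i][j-1]).
    ·  G  G  T  G  T  T  G  C
 ·  0  0  0  0  0  0  0  0  0
 A  0  0  0  0  0  0  0  0  0
 C  0  0  0  0  0  0  0  0  1
 T  0  0  0  1  1  1  1  1  1
 A  0  0  0  1  1  1  1  1  1
 C  0  0  0  1  1  1  1  1  2
 A  0  0  0  1  1  1  1  1  2
 T  0  0  0  1  1  2  2  2  2
 T  0  0  0  1  1  2  3  3  3
 C  0  0  0  1  1  2  3  3  4
dp[9][8] = 4. One LCS (by backtracking along matches): TTTC.

4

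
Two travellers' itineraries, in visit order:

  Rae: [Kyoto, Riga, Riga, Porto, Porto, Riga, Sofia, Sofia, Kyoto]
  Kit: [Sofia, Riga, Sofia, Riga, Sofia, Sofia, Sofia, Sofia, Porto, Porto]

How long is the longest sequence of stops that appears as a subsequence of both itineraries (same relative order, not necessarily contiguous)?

Pick Riga [2,2], then Riga [3,4], then Porto [4,9], then Porto [5,10]; all 4 stops appear in both, in order, and the DP table's final entry dp[9][10] is also 4, so no common subsequence is longer.

4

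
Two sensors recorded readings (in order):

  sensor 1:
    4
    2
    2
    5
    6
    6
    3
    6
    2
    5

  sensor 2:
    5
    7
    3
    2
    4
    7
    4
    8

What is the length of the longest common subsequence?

Match 5 [4,1] → 3 [7,3] → 2 [9,4] — 3 values in the same relative order in both, and the DP table's final entry dp[10][8] is also 3, so no common subsequence is longer.

3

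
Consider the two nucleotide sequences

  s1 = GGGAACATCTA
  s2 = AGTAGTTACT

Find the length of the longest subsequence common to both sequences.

5

Match G (s1 #1, s2 #2), then G (s1 #2, s2 #5), then A (s1 #7, s2 #8), then C (s1 #9, s2 #9), then T (s1 #10, s2 #10) — 5 bases in the same relative order in both. dp[11][10] = 5 confirms this is the maximum.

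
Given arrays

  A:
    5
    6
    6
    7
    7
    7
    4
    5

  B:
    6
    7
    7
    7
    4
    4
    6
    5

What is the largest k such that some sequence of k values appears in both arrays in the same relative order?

6

Let dp[i][j] be the LCS length of the first i values of A and the first j values of B. dp[i][j] = dp[i-1][j-1]+1 when the i-th and j-th values match, else max(dp[i-1][j], dp[i][j-1]).
    ·  6  7  7  7  4  4  6  5
 ·  0  0  0  0  0  0  0  0  0
 5  0  0  0  0  0  0  0  0  1
 6  0  1  1  1  1  1  1  1  1
 6  0  1  1  1  1  1  1  2  2
 7  0  1  2  2  2  2  2  2  2
 7  0  1  2  3  3  3  3  3  3
 7  0  1  2  3  4  4  4  4  4
 4  0  1  2  3  4  5  5  5  5
 5  0  1  2  3  4  5  5  5  6
dp[8][8] = 6. One LCS (by backtracking along matches): 6, 7, 7, 7, 4, 5.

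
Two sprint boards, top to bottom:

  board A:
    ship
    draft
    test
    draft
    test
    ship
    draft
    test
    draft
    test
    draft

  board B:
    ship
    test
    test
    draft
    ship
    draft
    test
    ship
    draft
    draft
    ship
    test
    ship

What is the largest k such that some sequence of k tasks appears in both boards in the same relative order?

Pick ship at board A[1]=board B[1], then draft at board A[2]=board B[4], then draft at board A[4]=board B[6], then test at board A[5]=board B[7], then ship at board A[6]=board B[8], then draft at board A[7]=board B[9], then draft at board A[9]=board B[10], then test at board A[10]=board B[12]; all 8 tasks appear in both, in order. The LCS DP gives dp[11][13] = 8, so this is optimal.

8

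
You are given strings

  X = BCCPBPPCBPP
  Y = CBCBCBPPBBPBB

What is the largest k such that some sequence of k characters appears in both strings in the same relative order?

Let dp[i][j] be the LCS length of the first i characters of X and the first j characters of Y. dp[i][j] = dp[i-1][j-1]+1 when the i-th and j-th characters match, else max(dp[i-1][j], dp[i][j-1]).
    ·  C  B  C  B  C  B  P  P  B  B  P  B  B
 ·  0  0  0  0  0  0  0  0  0  0  0  0  0  0
 B  0  0  1  1  1  1  1  1  1  1  1  1  1  1
 C  0  1  1  2  2  2  2  2  2  2  2  2  2  2
 C  0  1  1  2  2  3  3  3  3  3  3  3  3  3
 P  0  1  1  2  2  3  3  4  4  4  4  4  4  4
 B  0  1  2  2  3  3  4  4  4  5  5  5  5  5
 P  0  1  2  2  3  3  4  5  5  5  5  6  6  6
 P  0  1  2  2  3  3  4  5  6  6  6  6  6  6
 C  0  1  2  3  3  4  4  5  6  6  6  6  6  6
 B  0  1  2  3  4  4  5  5  6  7  7  7  7  7
 P  0  1  2  3  4  4  5  6  6  7  7  8  8  8
 P  0  1  2  3  4  4  5  6  7  7  7  8  8  8
dp[11][13] = 8. One LCS (by backtracking along matches): BCCBPPBP.

8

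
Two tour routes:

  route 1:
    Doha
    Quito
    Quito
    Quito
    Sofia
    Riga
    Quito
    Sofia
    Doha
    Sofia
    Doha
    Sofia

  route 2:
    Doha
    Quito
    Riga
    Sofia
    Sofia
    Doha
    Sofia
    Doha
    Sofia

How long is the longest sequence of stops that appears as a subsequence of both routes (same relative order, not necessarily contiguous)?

8

Taking Doha [1,1] → Quito [2,2] → Sofia [5,4] → Sofia [8,5] → Doha [9,6] → Sofia [10,7] → Doha [11,8] → Sofia [12,9] gives a common subsequence of length 8. dp[12][9] = 8 confirms this is the maximum.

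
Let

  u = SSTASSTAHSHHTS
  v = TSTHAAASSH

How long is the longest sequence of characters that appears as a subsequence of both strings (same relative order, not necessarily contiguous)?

6

One common subsequence of length 6: S at u[2]=v[2] → T at u[3]=v[3] → A at u[4]=v[7] → S at u[6]=v[8] → S at u[10]=v[9] → H at u[12]=v[10]. dp[14][10] = 6 confirms this is the maximum.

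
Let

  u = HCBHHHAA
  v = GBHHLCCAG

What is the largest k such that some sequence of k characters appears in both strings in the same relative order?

Let dp[i][j] be the LCS length of the first i characters of u and the first j characters of v. dp[i][j] = dp[i-1][j-1]+1 when the i-th and j-th characters match, else max(dp[i-1][j], dp[i][j-1]).
    ·  G  B  H  H  L  C  C  A  G
 ·  0  0  0  0  0  0  0  0  0  0
 H  0  0  0  1  1  1  1  1  1  1
 C  0  0  0  1  1  1  2  2  2  2
 B  0  0  1  1  1  1  2  2  2  2
 H  0  0  1  2  2  2  2  2  2  2
 H  0  0  1  2  3  3  3  3  3  3
 H  0  0  1  2  3  3  3  3  3  3
 A  0  0  1  2  3  3  3  3  4  4
 A  0  0  1  2  3  3  3  3  4  4
dp[8][9] = 4. One LCS (by backtracking along matches): BHHA.

4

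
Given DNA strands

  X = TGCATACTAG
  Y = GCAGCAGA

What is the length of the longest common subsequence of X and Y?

6

Taking G at X[2]=Y[1]; then C at X[3]=Y[2]; then A at X[4]=Y[3]; then C at X[7]=Y[5]; then A at X[9]=Y[6]; then G at X[10]=Y[7] gives a common subsequence of length 6. Since dp[10][8] = 6, nothing longer is possible.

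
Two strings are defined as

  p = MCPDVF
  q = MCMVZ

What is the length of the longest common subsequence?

Let dp[i][j] be the LCS length of the first i characters of p and the first j characters of q. dp[i][j] = dp[i-1][j-1]+1 when the i-th and j-th characters match, else max(dp[i-1][j], dp[i][j-1]).
    ·  M  C  M  V  Z
 ·  0  0  0  0  0  0
 M  0  1  1  1  1  1
 C  0  1  2  2  2  2
 P  0  1  2  2  2  2
 D  0  1  2  2  2  2
 V  0  1  2  2  3  3
 F  0  1  2  2  3  3
dp[6][5] = 3. One LCS (by backtracking along matches): MCV.

3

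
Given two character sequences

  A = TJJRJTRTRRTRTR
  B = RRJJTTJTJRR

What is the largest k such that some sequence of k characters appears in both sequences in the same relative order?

7

Match J [3,3], J [5,4], T [6,5], T [8,6], T [11,8], R [12,10], R [14,11] — 7 characters in the same relative order in both. dp[14][11] = 7 confirms this is the maximum.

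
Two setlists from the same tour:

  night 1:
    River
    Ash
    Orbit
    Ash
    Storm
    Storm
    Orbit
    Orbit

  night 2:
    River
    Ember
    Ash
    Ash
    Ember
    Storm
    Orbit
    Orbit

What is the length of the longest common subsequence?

One common subsequence of length 6: River [1,1], then Ash [2,3], then Ash [4,4], then Storm [6,6], then Orbit [7,7], then Orbit [8,8]. dp[8][8] = 6 confirms this is the maximum.

6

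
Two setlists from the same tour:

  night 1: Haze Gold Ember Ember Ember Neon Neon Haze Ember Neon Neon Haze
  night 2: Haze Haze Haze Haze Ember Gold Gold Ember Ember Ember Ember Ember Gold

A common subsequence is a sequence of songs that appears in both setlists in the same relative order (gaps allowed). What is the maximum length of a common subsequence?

6

Pick Haze [1,4] → Gold [2,7] → Ember [3,9] → Ember [4,10] → Ember [5,11] → Ember [9,12]; all 6 songs appear in both, in order. Since dp[12][13] = 6, nothing longer is possible.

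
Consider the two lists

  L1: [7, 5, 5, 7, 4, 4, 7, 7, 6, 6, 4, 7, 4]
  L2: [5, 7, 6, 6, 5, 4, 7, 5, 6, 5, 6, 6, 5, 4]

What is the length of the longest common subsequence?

Pick 7 at L1[1]=L2[2], 5 at L1[3]=L2[5], 4 at L1[6]=L2[6], 7 at L1[7]=L2[7], 6 at L1[9]=L2[11], 6 at L1[10]=L2[12], 4 at L1[13]=L2[14]; all 7 values appear in both, in order, and the DP table's final entry dp[13][14] is also 7, so no common subsequence is longer.

7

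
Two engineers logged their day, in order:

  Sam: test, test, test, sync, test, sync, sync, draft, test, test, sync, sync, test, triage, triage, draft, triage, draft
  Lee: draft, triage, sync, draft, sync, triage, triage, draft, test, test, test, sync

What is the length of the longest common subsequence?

6

One common subsequence of length 6: sync [4,3]; then sync [6,5]; then draft [8,8]; then test [9,10]; then test [10,11]; then sync [12,12]. The LCS DP gives dp[18][12] = 6, so this is optimal.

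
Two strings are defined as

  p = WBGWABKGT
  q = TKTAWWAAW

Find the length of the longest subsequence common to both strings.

Let dp[i][j] be the LCS length of the first i characters of p and the first j characters of q. dp[i][j] = dp[i-1][j-1]+1 when the i-th and j-th characters match, else max(dp[i-1][j], dp[i][j-1]).
    ·  T  K  T  A  W  W  A  A  W
 ·  0  0  0  0  0  0  0  0  0  0
 W  0  0  0  0  0  1  1  1  1  1
 B  0  0  0  0  0  1  1  1  1  1
 G  0  0  0  0  0  1  1  1  1  1
 W  0  0  0  0  0  1  2  2  2  2
 A  0  0  0  0  1  1  2  3  3  3
 B  0  0  0  0  1  1  2  3  3  3
 K  0  0  1  1  1  1  2  3  3  3
 G  0  0  1  1  1  1  2  3  3  3
 T  0  1  1  2  2  2  2  3  3  3
dp[9][9] = 3. One LCS (by backtracking along matches): WWA.

3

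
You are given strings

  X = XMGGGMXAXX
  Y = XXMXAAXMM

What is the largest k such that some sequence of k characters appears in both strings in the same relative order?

5

Taking X (X #1, Y #2), M (X #6, Y #3), X (X #7, Y #4), A (X #8, Y #6), X (X #9, Y #7) gives a common subsequence of length 5. Since dp[10][9] = 5, nothing longer is possible.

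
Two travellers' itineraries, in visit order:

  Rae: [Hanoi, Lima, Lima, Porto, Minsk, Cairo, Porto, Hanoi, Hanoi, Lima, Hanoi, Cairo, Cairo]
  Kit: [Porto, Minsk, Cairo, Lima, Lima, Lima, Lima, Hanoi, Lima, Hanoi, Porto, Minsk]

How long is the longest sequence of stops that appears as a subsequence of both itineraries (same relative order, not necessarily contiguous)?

One common subsequence of length 6: Porto at Rae[4]=Kit[1] → Minsk at Rae[5]=Kit[2] → Cairo at Rae[6]=Kit[3] → Hanoi at Rae[9]=Kit[8] → Lima at Rae[10]=Kit[9] → Hanoi at Rae[11]=Kit[10]. Since dp[13][12] = 6, nothing longer is possible.

6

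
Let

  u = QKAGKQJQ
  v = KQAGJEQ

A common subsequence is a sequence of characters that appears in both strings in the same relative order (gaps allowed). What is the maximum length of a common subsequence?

Let dp[i][j] be the LCS length of the first i characters of u and the first j characters of v. dp[i][j] = dp[i-1][j-1]+1 when the i-th and j-th characters match, else max(dp[i-1][j], dp[i][j-1]).
    ·  K  Q  A  G  J  E  Q
 ·  0  0  0  0  0  0  0  0
 Q  0  0  1  1  1  1  1  1
 K  0  1  1  1  1  1  1  1
 A  0  1  1  2  2  2  2  2
 G  0  1  1  2  3  3  3  3
 K  0  1  1  2  3  3  3  3
 Q  0  1  2  2  3  3  3  4
 J  0  1  2  2  3  4  4  4
 Q  0  1  2  2  3  4  4  5
dp[8][7] = 5. One LCS (by backtracking along matches): QAGJQ.

5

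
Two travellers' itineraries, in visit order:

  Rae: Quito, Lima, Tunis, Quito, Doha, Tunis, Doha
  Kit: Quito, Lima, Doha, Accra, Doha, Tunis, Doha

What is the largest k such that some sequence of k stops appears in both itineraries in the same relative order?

5

Taking Quito at Rae[1]=Kit[1] → Lima at Rae[2]=Kit[2] → Doha at Rae[5]=Kit[5] → Tunis at Rae[6]=Kit[6] → Doha at Rae[7]=Kit[7] gives a common subsequence of length 5. The LCS DP gives dp[7][7] = 5, so this is optimal.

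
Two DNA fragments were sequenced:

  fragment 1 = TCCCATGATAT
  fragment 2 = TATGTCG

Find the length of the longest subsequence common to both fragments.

5

Pick T at fragment 1[1]=fragment 2[1]; then A at fragment 1[5]=fragment 2[2]; then T at fragment 1[6]=fragment 2[3]; then G at fragment 1[7]=fragment 2[4]; then T at fragment 1[9]=fragment 2[5]; all 5 bases appear in both, in order, and the DP table's final entry dp[11][7] is also 5, so no common subsequence is longer.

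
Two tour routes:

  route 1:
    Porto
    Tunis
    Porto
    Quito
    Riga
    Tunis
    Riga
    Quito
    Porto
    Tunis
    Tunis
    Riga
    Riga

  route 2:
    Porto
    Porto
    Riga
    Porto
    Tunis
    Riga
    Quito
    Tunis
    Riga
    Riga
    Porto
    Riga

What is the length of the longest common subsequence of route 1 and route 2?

Taking Porto [1,1] → Porto [3,2] → Riga [5,3] → Tunis [6,5] → Riga [7,6] → Quito [8,7] → Tunis [10,8] → Riga [12,10] → Riga [13,12] gives a common subsequence of length 9. The LCS DP gives dp[13][12] = 9, so this is optimal.

9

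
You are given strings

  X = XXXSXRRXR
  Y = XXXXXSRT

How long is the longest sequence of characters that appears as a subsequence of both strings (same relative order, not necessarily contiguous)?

6

Let dp[i][j] be the LCS length of the first i characters of X and the first j characters of Y. dp[i][j] = dp[i-1][j-1]+1 when the i-th and j-th characters match, else max(dp[i-1][j], dp[i][j-1]).
    ·  X  X  X  X  X  S  R  T
 ·  0  0  0  0  0  0  0  0  0
 X  0  1  1  1  1  1  1  1  1
 X  0  1  2  2  2  2  2  2  2
 X  0  1  2  3  3  3  3  3  3
 S  0  1  2  3  3  3  4  4  4
 X  0  1  2  3  4  4  4  4  4
 R  0  1  2  3  4  4  4  5  5
 R  0  1  2  3  4  4  4  5  5
 X  0  1  2  3  4  5  5  5  5
 R  0  1  2  3  4  5  5  6  6
dp[9][8] = 6. One LCS (by backtracking along matches): XXXXXR.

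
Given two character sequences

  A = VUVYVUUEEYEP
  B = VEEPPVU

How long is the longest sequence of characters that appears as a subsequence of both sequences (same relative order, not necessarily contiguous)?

4

One common subsequence of length 4: V at A[5]=B[1] → E at A[8]=B[2] → E at A[9]=B[3] → P at A[12]=B[5]. dp[12][7] = 4 confirms this is the maximum.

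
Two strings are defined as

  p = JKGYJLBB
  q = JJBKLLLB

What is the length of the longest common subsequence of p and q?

Pick J (p #1, q #2), K (p #2, q #4), L (p #6, q #7), B (p #8, q #8); all 4 characters appear in both, in order. The LCS DP gives dp[8][8] = 4, so this is optimal.

4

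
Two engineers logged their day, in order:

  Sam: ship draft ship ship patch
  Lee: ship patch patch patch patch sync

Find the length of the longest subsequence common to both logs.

Match ship at Sam[1]=Lee[1], patch at Sam[5]=Lee[5] — 2 tasks in the same relative order in both. dp[5][6] = 2 confirms this is the maximum.

2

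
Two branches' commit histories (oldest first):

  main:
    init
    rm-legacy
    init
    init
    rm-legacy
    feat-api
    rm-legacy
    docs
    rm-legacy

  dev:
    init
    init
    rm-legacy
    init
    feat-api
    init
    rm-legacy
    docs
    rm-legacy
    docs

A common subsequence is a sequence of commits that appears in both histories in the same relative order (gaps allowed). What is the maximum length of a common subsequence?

Match init [1,2] → rm-legacy [2,3] → init [3,4] → init [4,6] → rm-legacy [5,7] → rm-legacy [7,9] → docs [8,10] — 7 commits in the same relative order in both. dp[9][10] = 7 confirms this is the maximum.

7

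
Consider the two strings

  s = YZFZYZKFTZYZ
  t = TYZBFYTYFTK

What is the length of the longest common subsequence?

One common subsequence of length 6: Y [1,2] → Z [2,3] → F [3,5] → Y [5,8] → F [8,9] → T [9,10], and the DP table's final entry dp[12][11] is also 6, so no common subsequence is longer.

6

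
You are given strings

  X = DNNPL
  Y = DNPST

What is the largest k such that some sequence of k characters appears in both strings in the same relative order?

3

Match D (X #1, Y #1); then N (X #3, Y #2); then P (X #4, Y #3) — 3 characters in the same relative order in both, and the DP table's final entry dp[5][5] is also 3, so no common subsequence is longer.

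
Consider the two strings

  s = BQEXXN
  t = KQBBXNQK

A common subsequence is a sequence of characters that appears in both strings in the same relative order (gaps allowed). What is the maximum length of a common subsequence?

3

One common subsequence of length 3: B at s[1]=t[4], X at s[5]=t[5], N at s[6]=t[6]. dp[6][8] = 3 confirms this is the maximum.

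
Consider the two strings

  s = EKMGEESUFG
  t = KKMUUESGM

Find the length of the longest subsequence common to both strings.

Match K [2,2], M [3,3], E [6,6], S [7,7], G [10,8] — 5 characters in the same relative order in both. Since dp[10][9] = 5, nothing longer is possible.

5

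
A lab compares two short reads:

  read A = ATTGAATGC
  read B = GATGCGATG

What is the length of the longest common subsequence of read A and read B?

6

Let dp[i][j] be the LCS length of the first i bases of read A and the first j bases of read B. dp[i][j] = dp[i-1][j-1]+1 when the i-th and j-th bases match, else max(dp[i-1][j], dp[i][j-1]).
    ·  G  A  T  G  C  G  A  T  G
 ·  0  0  0  0  0  0  0  0  0  0
 A  0  0  1  1  1  1  1  1  1  1
 T  0  0  1  2  2  2  2  2  2  2
 T  0  0  1  2  2  2  2  2  3  3
 G  0  1  1  2  3  3  3  3  3  4
 A  0  1  2  2  3  3  3  4  4  4
 A  0  1  2  2  3  3  3  4  4  4
 T  0  1  2  3  3  3  3  4  5  5
 G  0  1  2  3  4  4  4  4  5  6
 C  0  1  2  3  4  5  5  5  5  6
dp[9][9] = 6. One LCS (by backtracking along matches): ATGATG.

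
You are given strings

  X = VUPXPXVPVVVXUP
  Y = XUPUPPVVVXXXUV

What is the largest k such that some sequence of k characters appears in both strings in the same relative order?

Match U at X[2]=Y[2] → P at X[3]=Y[3] → P at X[5]=Y[5] → P at X[8]=Y[6] → V at X[9]=Y[7] → V at X[10]=Y[8] → V at X[11]=Y[9] → X at X[12]=Y[12] → U at X[13]=Y[13] — 9 characters in the same relative order in both. dp[14][14] = 9 confirms this is the maximum.

9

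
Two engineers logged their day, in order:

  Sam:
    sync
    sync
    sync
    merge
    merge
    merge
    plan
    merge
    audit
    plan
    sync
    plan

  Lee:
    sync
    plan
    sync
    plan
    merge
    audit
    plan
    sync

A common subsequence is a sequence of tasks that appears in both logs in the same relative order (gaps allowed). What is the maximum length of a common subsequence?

Taking sync (Sam #1, Lee #1); then sync (Sam #3, Lee #3); then plan (Sam #7, Lee #4); then merge (Sam #8, Lee #5); then audit (Sam #9, Lee #6); then plan (Sam #10, Lee #7); then sync (Sam #11, Lee #8) gives a common subsequence of length 7. dp[12][8] = 7 confirms this is the maximum.

7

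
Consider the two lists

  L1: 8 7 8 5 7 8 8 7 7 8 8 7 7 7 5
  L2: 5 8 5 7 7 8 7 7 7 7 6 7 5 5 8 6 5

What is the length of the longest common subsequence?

10

Match 8 (L1 #1, L2 #2) → 7 (L1 #2, L2 #4) → 7 (L1 #5, L2 #5) → 8 (L1 #7, L2 #6) → 7 (L1 #8, L2 #7) → 7 (L1 #9, L2 #8) → 7 (L1 #12, L2 #9) → 7 (L1 #13, L2 #10) → 7 (L1 #14, L2 #12) → 5 (L1 #15, L2 #17) — 10 values in the same relative order in both. The LCS DP gives dp[15][17] = 10, so this is optimal.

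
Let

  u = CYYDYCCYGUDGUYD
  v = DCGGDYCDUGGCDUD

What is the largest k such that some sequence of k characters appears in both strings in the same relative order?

Pick C [1,2], D [4,5], Y [5,6], C [6,7], C [7,12], D [11,13], U [13,14], D [15,15]; all 8 characters appear in both, in order, and the DP table's final entry dp[15][15] is also 8, so no common subsequence is longer.

8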